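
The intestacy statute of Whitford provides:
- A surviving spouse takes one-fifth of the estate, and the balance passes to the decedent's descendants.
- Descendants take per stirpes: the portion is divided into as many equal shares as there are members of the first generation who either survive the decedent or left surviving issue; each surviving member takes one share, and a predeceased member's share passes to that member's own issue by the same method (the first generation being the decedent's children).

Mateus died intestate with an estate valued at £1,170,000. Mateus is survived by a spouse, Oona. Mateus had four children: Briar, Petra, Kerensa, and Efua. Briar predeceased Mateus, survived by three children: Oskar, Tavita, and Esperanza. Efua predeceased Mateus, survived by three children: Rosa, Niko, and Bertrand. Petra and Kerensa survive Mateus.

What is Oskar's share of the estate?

Oskar receives £78,000.

Oona takes one-fifth of £1,170,000 = £234,000. The remaining £936,000 passes to the descendants.
The descendants' portion (£936,000) is divided into 4 shares of £234,000: Petra and Kerensa each take £234,000; Briar's £234,000 share passes to Briar's issue; Efua's £234,000 share passes to Efua's issue.
Briar's share (£234,000) is divided into 3 shares of £78,000: Oskar, Tavita, and Esperanza each take £78,000.
Efua's share (£234,000) is divided into 3 shares of £78,000: Rosa, Niko, and Bertrand each take £78,000.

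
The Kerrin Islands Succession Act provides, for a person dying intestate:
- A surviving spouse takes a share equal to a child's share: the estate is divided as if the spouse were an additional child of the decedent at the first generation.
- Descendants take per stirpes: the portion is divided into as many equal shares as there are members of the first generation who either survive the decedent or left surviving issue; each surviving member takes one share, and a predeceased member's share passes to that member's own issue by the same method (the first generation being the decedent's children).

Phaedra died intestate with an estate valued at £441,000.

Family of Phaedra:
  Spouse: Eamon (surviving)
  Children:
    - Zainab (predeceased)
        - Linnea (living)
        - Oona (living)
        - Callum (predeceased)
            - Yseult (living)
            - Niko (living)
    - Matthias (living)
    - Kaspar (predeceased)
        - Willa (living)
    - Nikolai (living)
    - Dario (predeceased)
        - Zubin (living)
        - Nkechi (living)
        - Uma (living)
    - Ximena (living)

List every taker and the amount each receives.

Eamon: £63,000; Linnea: £21,000; Oona: £21,000; Yseult: £10,500; Niko: £10,500; Matthias: £63,000; Willa: £63,000; Nikolai: £63,000; Zubin: £21,000; Nkechi: £21,000; Uma: £21,000; Ximena: £63,000

The spouse counts as an additional share at the children's level, so there are 7 primary shares of £63,000. Eamon takes one such share (£63,000).
The children's combined portion (£378,000) is divided into 6 shares of £63,000: Matthias, Nikolai, and Ximena each take £63,000; Zainab's £63,000 share passes to Zainab's issue; Kaspar's £63,000 share passes to Kaspar's issue; Dario's £63,000 share passes to Dario's issue.
Zainab's share (£63,000) is divided into 3 shares of £21,000: Linnea and Oona each take £21,000; Callum's £21,000 share passes to Callum's issue.
Callum's share (£21,000) is divided into 2 shares of £10,500: Yseult and Niko each take £10,500.
Kaspar's share (£63,000) passes entirely to Willa.
Dario's share (£63,000) is divided into 3 shares of £21,000: Zubin, Nkechi, and Uma each take £21,000.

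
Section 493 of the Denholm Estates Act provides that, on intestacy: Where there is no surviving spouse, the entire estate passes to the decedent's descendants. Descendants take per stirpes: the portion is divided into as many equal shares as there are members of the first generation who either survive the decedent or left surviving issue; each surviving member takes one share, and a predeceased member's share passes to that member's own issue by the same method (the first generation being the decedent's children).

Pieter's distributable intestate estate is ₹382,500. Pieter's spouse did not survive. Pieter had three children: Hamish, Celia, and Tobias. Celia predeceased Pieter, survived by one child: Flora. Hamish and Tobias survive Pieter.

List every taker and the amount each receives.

Hamish: ₹127,500; Flora: ₹127,500; Tobias: ₹127,500

The entire ₹382,500 passes to the descendants.
That amount (₹382,500) is divided into 3 shares of ₹127,500: Hamish and Tobias each take ₹127,500; Celia's ₹127,500 share passes to Celia's issue.
Celia's share (₹127,500) passes entirely to Flora.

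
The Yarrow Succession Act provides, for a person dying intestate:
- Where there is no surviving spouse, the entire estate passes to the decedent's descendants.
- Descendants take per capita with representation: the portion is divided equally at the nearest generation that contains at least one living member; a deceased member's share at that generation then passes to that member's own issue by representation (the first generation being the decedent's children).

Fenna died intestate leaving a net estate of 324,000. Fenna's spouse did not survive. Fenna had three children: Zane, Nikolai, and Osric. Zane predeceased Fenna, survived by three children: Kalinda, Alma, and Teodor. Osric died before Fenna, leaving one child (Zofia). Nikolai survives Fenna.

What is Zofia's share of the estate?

The entire 324,000 passes to the descendants.
That amount (324,000) is divided into 3 shares of 108,000: Nikolai takes 108,000; Zane's 108,000 share passes to Zane's issue; Osric's 108,000 share passes to Osric's issue.
Zane's share (108,000) is divided into 3 shares of 36,000: Kalinda, Alma, and Teodor each take 36,000.
Osric's share (108,000) passes entirely to Zofia.

Zofia receives 108,000.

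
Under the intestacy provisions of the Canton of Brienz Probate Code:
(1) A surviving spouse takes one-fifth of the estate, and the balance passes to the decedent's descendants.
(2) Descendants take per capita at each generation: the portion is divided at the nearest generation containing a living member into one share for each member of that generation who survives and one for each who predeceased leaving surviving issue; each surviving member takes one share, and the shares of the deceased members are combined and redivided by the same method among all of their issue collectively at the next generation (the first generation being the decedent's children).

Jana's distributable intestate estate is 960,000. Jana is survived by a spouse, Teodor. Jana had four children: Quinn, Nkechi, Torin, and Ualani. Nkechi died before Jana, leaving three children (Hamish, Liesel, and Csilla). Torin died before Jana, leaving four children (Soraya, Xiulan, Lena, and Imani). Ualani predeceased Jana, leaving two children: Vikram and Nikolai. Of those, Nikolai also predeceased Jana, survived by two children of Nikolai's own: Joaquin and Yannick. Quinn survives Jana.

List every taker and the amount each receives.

Teodor: 192,000; Quinn: 192,000; Hamish: 64,000; Liesel: 64,000; Csilla: 64,000; Soraya: 64,000; Xiulan: 64,000; Lena: 64,000; Imani: 64,000; Vikram: 64,000; Joaquin: 32,000; Yannick: 32,000

Teodor takes one-fifth of 960,000 = 192,000. The remaining 768,000 passes to the descendants.
The descendants' portion (768,000) is divided at the children's generation into 4 shares of 192,000. Quinn takes 192,000. The 3 shares of the deceased (Nkechi, Torin, and Ualani) are combined into a pool of 576,000.
That pool (576,000) is divided at the grandchildren's generation into 9 shares of 64,000. Hamish, Liesel, Csilla, Soraya, Xiulan, Lena, Imani, and Vikram each take 64,000. The remaining share for the deceased Nikolai (64,000) is carried to the next generation.
That pool (64,000) is divided at the great-grandchildren's generation equally among Joaquin and Yannick: 32,000 each.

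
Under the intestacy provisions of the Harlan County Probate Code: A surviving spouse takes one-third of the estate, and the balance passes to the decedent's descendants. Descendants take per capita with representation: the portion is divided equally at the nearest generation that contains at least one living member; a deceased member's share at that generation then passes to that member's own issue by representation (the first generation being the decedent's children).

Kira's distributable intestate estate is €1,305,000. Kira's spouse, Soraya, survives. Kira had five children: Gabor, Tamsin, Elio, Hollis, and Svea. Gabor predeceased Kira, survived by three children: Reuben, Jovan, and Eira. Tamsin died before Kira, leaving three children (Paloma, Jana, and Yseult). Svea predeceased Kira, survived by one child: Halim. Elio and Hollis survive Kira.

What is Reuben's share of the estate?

Soraya takes one-third of €1,305,000 = €435,000. The remaining €870,000 passes to the descendants.
The descendants' portion (€870,000) is divided into 5 shares of €174,000: Elio and Hollis each take €174,000; Gabor's €174,000 share passes to Gabor's issue; Tamsin's €174,000 share passes to Tamsin's issue; Svea's €174,000 share passes to Svea's issue.
Gabor's share (€174,000) is divided into 3 shares of €58,000: Reuben, Jovan, and Eira each take €58,000.
Tamsin's share (€174,000) is divided into 3 shares of €58,000: Paloma, Jana, and Yseult each take €58,000.
Svea's share (€174,000) passes entirely to Halim.

Reuben receives €58,000.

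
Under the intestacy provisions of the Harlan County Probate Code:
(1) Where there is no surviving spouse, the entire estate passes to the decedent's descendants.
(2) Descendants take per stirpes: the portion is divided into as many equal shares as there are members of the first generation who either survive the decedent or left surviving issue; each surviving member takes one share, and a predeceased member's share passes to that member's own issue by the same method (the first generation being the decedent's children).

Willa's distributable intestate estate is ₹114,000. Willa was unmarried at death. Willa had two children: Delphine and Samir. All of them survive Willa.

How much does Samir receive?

Samir receives ₹57,000.

The entire ₹114,000 passes to the descendants.
That amount (₹114,000) is divided into 2 shares of ₹57,000: Delphine and Samir each take ₹57,000.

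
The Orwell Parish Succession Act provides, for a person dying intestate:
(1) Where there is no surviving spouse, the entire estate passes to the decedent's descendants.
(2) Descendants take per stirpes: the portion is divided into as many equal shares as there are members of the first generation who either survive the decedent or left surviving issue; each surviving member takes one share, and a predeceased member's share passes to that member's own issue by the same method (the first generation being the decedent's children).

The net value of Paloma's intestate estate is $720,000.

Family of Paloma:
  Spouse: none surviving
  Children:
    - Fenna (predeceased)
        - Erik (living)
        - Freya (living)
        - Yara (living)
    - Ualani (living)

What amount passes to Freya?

The entire $720,000 passes to the descendants.
That amount ($720,000) is divided into 2 shares of $360,000: Ualani takes $360,000; Fenna's $360,000 share passes to Fenna's issue.
Fenna's share ($360,000) is divided into 3 shares of $120,000: Erik, Freya, and Yara each take $120,000.

Freya receives $120,000.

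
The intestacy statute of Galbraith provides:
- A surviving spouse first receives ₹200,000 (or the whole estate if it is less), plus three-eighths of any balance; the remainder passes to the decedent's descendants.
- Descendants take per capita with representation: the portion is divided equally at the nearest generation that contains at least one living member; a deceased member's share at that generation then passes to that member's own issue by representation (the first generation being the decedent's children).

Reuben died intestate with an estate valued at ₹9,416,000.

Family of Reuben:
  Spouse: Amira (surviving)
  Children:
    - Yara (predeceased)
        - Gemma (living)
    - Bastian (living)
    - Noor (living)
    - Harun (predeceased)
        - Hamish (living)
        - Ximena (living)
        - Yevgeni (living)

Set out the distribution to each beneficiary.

Amira first takes ₹200,000, leaving a balance of ₹9,216,000. Amira then takes three-eighths of the balance (₹3,456,000), for a total of ₹3,656,000. The remaining ₹5,760,000 passes to the descendants.
The descendants' portion (₹5,760,000) is divided into 4 shares of ₹1,440,000: Bastian and Noor each take ₹1,440,000; Yara's ₹1,440,000 share passes to Yara's issue; Harun's ₹1,440,000 share passes to Harun's issue.
Yara's share (₹1,440,000) passes entirely to Gemma.
Harun's share (₹1,440,000) is divided into 3 shares of ₹480,000: Hamish, Ximena, and Yevgeni each take ₹480,000.

Amira: ₹3,656,000; Gemma: ₹1,440,000; Bastian: ₹1,440,000; Noor: ₹1,440,000; Hamish: ₹480,000; Ximena: ₹480,000; Yevgeni: ₹480,000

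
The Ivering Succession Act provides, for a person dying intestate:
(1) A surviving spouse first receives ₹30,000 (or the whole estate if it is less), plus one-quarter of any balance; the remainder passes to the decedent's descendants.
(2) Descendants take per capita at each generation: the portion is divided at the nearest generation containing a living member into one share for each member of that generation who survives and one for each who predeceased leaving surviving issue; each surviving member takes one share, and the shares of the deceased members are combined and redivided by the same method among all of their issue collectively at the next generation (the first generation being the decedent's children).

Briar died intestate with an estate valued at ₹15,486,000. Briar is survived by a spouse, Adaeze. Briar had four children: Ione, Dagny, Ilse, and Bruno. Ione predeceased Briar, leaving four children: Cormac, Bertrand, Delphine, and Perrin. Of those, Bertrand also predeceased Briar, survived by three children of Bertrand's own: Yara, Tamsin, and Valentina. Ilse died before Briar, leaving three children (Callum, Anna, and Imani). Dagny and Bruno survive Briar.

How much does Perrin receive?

Perrin receives ₹828,000.

Adaeze first takes ₹30,000, leaving a balance of ₹15,456,000. Adaeze then takes one-quarter of the balance (₹3,864,000), for a total of ₹3,894,000. The remaining ₹11,592,000 passes to the descendants.
The descendants' portion (₹11,592,000) is divided at the children's generation into 4 shares of ₹2,898,000. Dagny and Bruno each take ₹2,898,000. The 2 shares of the deceased (Ione and Ilse) are combined into a pool of ₹5,796,000.
That pool (₹5,796,000) is divided at the grandchildren's generation into 7 shares of ₹828,000. Cormac, Delphine, Perrin, Callum, Anna, and Imani each take ₹828,000. The remaining share for the deceased Bertrand (₹828,000) is carried to the next generation.
That pool (₹828,000) is divided at the great-grandchildren's generation equally among Yara, Tamsin, and Valentina: ₹276,000 each.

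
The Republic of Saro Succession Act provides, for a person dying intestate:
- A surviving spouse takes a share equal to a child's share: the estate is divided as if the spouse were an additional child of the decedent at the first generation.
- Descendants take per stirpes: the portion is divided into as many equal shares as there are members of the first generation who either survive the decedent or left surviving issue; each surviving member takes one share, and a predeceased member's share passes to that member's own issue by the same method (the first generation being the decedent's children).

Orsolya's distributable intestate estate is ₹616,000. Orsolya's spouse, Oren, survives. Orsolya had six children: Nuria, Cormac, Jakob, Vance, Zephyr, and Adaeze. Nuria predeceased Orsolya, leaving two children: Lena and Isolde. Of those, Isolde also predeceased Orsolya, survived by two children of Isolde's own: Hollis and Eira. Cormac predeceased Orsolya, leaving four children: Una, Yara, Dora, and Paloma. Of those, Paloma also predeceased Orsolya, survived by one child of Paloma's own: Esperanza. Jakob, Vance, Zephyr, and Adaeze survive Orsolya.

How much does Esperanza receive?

Esperanza receives ₹22,000.

The spouse counts as an additional share at the children's level, so there are 7 primary shares of ₹88,000. Oren takes one such share (₹88,000).
The children's combined portion (₹528,000) is divided into 6 shares of ₹88,000: Jakob, Vance, Zephyr, and Adaeze each take ₹88,000; Nuria's ₹88,000 share passes to Nuria's issue; Cormac's ₹88,000 share passes to Cormac's issue.
Nuria's share (₹88,000) is divided into 2 shares of ₹44,000: Lena takes ₹44,000; Isolde's ₹44,000 share passes to Isolde's issue.
Isolde's share (₹44,000) is divided into 2 shares of ₹22,000: Hollis and Eira each take ₹22,000.
Cormac's share (₹88,000) is divided into 4 shares of ₹22,000: Una, Yara, and Dora each take ₹22,000; Paloma's ₹22,000 share passes to Paloma's issue.
Paloma's share (₹22,000) passes entirely to Esperanza.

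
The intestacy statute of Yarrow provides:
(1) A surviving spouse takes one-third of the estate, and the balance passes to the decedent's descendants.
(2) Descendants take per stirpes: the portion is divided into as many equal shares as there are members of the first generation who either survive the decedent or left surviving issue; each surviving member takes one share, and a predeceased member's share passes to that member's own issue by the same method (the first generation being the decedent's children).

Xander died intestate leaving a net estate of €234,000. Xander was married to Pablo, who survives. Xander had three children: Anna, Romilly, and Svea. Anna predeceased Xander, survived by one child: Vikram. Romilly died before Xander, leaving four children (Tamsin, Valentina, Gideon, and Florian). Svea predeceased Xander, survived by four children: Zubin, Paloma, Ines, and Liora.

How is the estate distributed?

Pablo takes one-third of €234,000 = €78,000. The remaining €156,000 passes to the descendants.
The descendants' portion (€156,000) is divided into 3 shares of €52,000: Anna's €52,000 share passes to Anna's issue; Romilly's €52,000 share passes to Romilly's issue; Svea's €52,000 share passes to Svea's issue.
Anna's share (€52,000) passes entirely to Vikram.
Romilly's share (€52,000) is divided into 4 shares of €13,000: Tamsin, Valentina, Gideon, and Florian each take €13,000.
Svea's share (€52,000) is divided into 4 shares of €13,000: Zubin, Paloma, Ines, and Liora each take €13,000.

Pablo: €78,000; Vikram: €52,000; Tamsin: €13,000; Valentina: €13,000; Gideon: €13,000; Florian: €13,000; Zubin: €13,000; Paloma: €13,000; Ines: €13,000; Liora: €13,000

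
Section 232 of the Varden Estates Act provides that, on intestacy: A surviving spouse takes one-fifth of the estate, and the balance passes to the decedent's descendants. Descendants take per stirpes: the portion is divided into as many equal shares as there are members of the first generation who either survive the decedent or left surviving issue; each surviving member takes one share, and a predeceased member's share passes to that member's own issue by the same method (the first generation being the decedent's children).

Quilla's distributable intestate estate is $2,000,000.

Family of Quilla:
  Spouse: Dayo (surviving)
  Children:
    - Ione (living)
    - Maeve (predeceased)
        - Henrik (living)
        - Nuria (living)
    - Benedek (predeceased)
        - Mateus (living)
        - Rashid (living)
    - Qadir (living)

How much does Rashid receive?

Rashid receives $200,000.

Dayo takes one-fifth of $2,000,000 = $400,000. The remaining $1,600,000 passes to the descendants.
The descendants' portion ($1,600,000) is divided into 4 shares of $400,000: Ione and Qadir each take $400,000; Maeve's $400,000 share passes to Maeve's issue; Benedek's $400,000 share passes to Benedek's issue.
Maeve's share ($400,000) is divided into 2 shares of $200,000: Henrik and Nuria each take $200,000.
Benedek's share ($400,000) is divided into 2 shares of $200,000: Mateus and Rashid each take $200,000.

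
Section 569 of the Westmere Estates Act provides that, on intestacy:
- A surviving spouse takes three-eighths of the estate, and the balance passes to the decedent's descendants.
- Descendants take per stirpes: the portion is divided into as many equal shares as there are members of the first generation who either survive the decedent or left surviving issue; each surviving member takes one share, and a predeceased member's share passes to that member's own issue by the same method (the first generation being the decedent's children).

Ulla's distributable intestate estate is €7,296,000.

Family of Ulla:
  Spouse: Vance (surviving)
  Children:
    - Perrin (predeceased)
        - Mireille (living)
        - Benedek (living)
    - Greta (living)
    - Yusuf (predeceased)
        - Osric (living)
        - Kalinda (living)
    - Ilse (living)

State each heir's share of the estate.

Vance takes three-eighths of €7,296,000 = €2,736,000. The remaining €4,560,000 passes to the descendants.
The descendants' portion (€4,560,000) is divided into 4 shares of €1,140,000: Greta and Ilse each take €1,140,000; Perrin's €1,140,000 share passes to Perrin's issue; Yusuf's €1,140,000 share passes to Yusuf's issue.
Perrin's share (€1,140,000) is divided into 2 shares of €570,000: Mireille and Benedek each take €570,000.
Yusuf's share (€1,140,000) is divided into 2 shares of €570,000: Osric and Kalinda each take €570,000.

Vance: €2,736,000; Mireille: €570,000; Benedek: €570,000; Greta: €1,140,000; Osric: €570,000; Kalinda: €570,000; Ilse: €1,140,000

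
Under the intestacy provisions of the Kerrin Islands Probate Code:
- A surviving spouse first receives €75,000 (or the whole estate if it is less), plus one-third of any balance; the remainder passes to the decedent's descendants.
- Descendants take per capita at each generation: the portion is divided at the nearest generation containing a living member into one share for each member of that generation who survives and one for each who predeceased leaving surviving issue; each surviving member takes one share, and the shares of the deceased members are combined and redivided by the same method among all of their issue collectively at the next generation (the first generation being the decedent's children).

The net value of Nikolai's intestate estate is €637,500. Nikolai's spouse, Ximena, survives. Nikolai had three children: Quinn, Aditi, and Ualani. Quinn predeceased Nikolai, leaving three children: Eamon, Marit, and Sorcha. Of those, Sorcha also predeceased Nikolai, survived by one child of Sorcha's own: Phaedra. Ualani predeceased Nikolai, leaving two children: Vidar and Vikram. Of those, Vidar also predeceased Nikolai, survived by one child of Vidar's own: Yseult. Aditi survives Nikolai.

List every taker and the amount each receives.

Ximena: €262,500; Eamon: €50,000; Marit: €50,000; Phaedra: €50,000; Aditi: €125,000; Yseult: €50,000; Vikram: €50,000

Ximena first takes €75,000, leaving a balance of €562,500. Ximena then takes one-third of the balance (€187,500), for a total of €262,500. The remaining €375,000 passes to the descendants.
The descendants' portion (€375,000) is divided at the children's generation into 3 shares of €125,000. Aditi takes €125,000. The 2 shares of the deceased (Quinn and Ualani) are combined into a pool of €250,000.
That pool (€250,000) is divided at the grandchildren's generation into 5 shares of €50,000. Eamon, Marit, and Vikram each take €50,000. The 2 shares of the deceased (Sorcha and Vidar) are combined into a pool of €100,000.
That pool (€100,000) is divided at the great-grandchildren's generation equally among Phaedra and Yseult: €50,000 each.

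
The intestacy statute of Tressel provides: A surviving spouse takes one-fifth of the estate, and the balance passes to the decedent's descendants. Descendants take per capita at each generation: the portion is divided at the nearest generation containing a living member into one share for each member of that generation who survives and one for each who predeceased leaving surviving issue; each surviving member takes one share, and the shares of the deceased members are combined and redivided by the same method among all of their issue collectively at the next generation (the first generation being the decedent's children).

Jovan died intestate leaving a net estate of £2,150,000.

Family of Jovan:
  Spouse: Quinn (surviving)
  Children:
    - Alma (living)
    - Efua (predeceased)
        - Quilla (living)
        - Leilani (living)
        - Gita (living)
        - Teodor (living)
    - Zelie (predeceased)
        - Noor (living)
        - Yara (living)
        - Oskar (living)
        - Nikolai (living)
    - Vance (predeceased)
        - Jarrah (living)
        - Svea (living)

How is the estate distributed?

Quinn takes one-fifth of £2,150,000 = £430,000. The remaining £1,720,000 passes to the descendants.
The descendants' portion (£1,720,000) is divided at the children's generation into 4 shares of £430,000. Alma takes £430,000. The 3 shares of the deceased (Efua, Zelie, and Vance) are combined into a pool of £1,290,000.
That pool (£1,290,000) is divided at the grandchildren's generation equally among Quilla, Leilani, Gita, Teodor, Noor, Yara, Oskar, Nikolai, Jarrah, and Svea: £129,000 each.

Quinn: £430,000; Alma: £430,000; Quilla: £129,000; Leilani: £129,000; Gita: £129,000; Teodor: £129,000; Noor: £129,000; Yara: £129,000; Oskar: £129,000; Nikolai: £129,000; Jarrah: £129,000; Svea: £129,000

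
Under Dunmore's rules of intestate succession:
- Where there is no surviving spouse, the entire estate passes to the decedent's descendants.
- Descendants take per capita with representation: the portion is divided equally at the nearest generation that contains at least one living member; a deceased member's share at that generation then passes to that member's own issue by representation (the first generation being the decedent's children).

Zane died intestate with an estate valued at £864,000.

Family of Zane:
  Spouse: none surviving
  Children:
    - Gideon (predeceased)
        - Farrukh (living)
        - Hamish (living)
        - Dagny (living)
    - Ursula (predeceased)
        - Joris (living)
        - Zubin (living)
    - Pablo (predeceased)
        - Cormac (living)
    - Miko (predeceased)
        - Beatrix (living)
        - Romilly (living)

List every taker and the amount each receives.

The entire £864,000 passes to the descendants.
No child survives, so the initial division is made at the grandchildren's generation.
That amount (£864,000) is divided into 8 shares of £108,000: Farrukh, Hamish, Dagny, Joris, Zubin, Cormac, Beatrix, and Romilly each take £108,000.

Farrukh: £108,000; Hamish: £108,000; Dagny: £108,000; Joris: £108,000; Zubin: £108,000; Cormac: £108,000; Beatrix: £108,000; Romilly: £108,000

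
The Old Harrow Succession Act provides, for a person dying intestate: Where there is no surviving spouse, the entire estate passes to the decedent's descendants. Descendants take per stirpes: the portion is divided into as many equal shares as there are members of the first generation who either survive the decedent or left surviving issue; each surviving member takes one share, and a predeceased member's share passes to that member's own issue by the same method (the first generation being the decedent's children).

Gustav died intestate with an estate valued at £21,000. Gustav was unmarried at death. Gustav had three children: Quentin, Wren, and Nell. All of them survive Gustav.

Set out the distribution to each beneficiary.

Quentin: £7,000; Wren: £7,000; Nell: £7,000

The entire £21,000 passes to the descendants.
That amount (£21,000) is divided into 3 shares of £7,000: Quentin, Wren, and Nell each take £7,000.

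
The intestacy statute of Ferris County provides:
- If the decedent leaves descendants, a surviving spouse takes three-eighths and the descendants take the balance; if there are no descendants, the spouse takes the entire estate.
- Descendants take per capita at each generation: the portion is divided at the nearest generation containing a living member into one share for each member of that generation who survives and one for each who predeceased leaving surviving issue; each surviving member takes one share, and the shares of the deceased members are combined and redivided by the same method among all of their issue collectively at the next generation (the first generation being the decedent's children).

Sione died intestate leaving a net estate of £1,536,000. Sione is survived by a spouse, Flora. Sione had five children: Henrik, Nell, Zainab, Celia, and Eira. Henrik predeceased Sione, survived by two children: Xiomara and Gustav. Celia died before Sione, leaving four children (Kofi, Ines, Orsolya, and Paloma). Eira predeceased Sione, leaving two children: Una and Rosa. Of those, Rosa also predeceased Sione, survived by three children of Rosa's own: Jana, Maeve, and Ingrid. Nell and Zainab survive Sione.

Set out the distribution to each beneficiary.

Flora: £576,000; Xiomara: £72,000; Gustav: £72,000; Nell: £192,000; Zainab: £192,000; Kofi: £72,000; Ines: £72,000; Orsolya: £72,000; Paloma: £72,000; Una: £72,000; Jana: £24,000; Maeve: £24,000; Ingrid: £24,000

Flora takes three-eighths of £1,536,000 = £576,000. The remaining £960,000 passes to the descendants.
The descendants' portion (£960,000) is divided at the children's generation into 5 shares of £192,000. Nell and Zainab each take £192,000. The 3 shares of the deceased (Henrik, Celia, and Eira) are combined into a pool of £576,000.
That pool (£576,000) is divided at the grandchildren's generation into 8 shares of £72,000. Xiomara, Gustav, Kofi, Ines, Orsolya, Paloma, and Una each take £72,000. The remaining share for the deceased Rosa (£72,000) is carried to the next generation.
That pool (£72,000) is divided at the great-grandchildren's generation equally among Jana, Maeve, and Ingrid: £24,000 each.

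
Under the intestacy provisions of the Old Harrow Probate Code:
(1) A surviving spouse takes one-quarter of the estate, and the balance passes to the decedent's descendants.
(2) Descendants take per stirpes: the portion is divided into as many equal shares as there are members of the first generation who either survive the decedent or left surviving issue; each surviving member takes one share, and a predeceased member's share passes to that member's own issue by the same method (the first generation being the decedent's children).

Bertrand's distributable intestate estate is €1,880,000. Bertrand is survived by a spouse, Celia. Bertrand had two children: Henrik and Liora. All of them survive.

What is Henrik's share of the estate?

Celia takes one-quarter of €1,880,000 = €470,000. The remaining €1,410,000 passes to the descendants.
The descendants' portion (€1,410,000) is divided into 2 shares of €705,000: Henrik and Liora each take €705,000.

Henrik receives €705,000.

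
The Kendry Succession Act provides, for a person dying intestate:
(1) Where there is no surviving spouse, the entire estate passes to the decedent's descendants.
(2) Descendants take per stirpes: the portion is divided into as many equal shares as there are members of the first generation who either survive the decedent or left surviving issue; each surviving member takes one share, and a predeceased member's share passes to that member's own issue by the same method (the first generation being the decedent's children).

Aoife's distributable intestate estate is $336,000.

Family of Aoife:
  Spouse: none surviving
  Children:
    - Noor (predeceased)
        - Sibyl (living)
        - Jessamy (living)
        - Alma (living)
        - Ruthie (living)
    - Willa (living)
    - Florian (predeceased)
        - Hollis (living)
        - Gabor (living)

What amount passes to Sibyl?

Sibyl receives $28,000.

The entire $336,000 passes to the descendants.
That amount ($336,000) is divided into 3 shares of $112,000: Willa takes $112,000; Noor's $112,000 share passes to Noor's issue; Florian's $112,000 share passes to Florian's issue.
Noor's share ($112,000) is divided into 4 shares of $28,000: Sibyl, Jessamy, Alma, and Ruthie each take $28,000.
Florian's share ($112,000) is divided into 2 shares of $56,000: Hollis and Gabor each take $56,000.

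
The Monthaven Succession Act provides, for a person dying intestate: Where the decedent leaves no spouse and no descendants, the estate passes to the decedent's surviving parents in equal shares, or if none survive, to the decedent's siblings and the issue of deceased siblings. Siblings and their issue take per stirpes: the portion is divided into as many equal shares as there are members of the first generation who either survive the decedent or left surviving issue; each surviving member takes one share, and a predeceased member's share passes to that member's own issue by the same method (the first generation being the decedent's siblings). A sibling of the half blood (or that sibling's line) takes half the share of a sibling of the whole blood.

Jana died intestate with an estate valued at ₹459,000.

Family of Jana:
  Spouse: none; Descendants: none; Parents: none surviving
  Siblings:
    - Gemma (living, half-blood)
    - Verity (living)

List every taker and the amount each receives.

Gemma: ₹153,000; Verity: ₹306,000

The entire ₹459,000 passes to the siblings and their issue.
Counting each half-blood sibling's line as half a unit, there are 3/2 units in ₹459,000, so one unit is ₹306,000. Whole-blood lines (Verity) take ₹306,000 each; half-blood lines (Gemma) take ₹153,000 each.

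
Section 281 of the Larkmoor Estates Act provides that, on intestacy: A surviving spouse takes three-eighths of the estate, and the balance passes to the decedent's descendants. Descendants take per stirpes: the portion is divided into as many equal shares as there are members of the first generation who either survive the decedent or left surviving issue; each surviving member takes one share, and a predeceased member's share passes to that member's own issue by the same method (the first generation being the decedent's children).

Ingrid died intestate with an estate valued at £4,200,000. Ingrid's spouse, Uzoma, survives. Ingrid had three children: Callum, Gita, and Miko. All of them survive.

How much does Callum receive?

Uzoma takes three-eighths of £4,200,000 = £1,575,000. The remaining £2,625,000 passes to the descendants.
The descendants' portion (£2,625,000) is divided into 3 shares of £875,000: Callum, Gita, and Miko each take £875,000.

Callum receives £875,000.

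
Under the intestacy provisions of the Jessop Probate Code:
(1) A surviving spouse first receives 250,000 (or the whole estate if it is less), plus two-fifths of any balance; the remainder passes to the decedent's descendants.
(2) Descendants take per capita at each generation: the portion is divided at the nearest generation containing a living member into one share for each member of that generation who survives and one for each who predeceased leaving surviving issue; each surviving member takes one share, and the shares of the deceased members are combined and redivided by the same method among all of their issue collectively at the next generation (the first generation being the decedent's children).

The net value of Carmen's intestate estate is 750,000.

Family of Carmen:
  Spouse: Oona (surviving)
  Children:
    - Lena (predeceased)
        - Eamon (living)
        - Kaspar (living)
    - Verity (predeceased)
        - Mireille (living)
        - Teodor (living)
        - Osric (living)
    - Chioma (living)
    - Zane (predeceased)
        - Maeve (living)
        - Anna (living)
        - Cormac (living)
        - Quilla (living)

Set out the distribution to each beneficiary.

Oona: 450,000; Eamon: 25,000; Kaspar: 25,000; Mireille: 25,000; Teodor: 25,000; Osric: 25,000; Chioma: 75,000; Maeve: 25,000; Anna: 25,000; Cormac: 25,000; Quilla: 25,000

Oona first takes 250,000, leaving a balance of 500,000. Oona then takes two-fifths of the balance (200,000), for a total of 450,000. The remaining 300,000 passes to the descendants.
The descendants' portion (300,000) is divided at the children's generation into 4 shares of 75,000. Chioma takes 75,000. The 3 shares of the deceased (Lena, Verity, and Zane) are combined into a pool of 225,000.
That pool (225,000) is divided at the grandchildren's generation equally among Eamon, Kaspar, Mireille, Teodor, Osric, Maeve, Anna, Cormac, and Quilla: 25,000 each.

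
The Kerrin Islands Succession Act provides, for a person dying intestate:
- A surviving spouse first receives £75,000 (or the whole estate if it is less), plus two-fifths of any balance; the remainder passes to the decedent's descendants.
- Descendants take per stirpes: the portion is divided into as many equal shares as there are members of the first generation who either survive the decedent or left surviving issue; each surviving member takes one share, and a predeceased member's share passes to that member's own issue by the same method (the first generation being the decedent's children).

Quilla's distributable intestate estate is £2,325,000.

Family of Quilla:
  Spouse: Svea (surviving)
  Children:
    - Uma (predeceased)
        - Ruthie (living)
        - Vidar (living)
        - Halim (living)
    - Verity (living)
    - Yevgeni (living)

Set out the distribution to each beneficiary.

Svea first takes £75,000, leaving a balance of £2,250,000. Svea then takes two-fifths of the balance (£900,000), for a total of £975,000. The remaining £1,350,000 passes to the descendants.
The descendants' portion (£1,350,000) is divided into 3 shares of £450,000: Verity and Yevgeni each take £450,000; Uma's £450,000 share passes to Uma's issue.
Uma's share (£450,000) is divided into 3 shares of £150,000: Ruthie, Vidar, and Halim each take £150,000.

Svea: £975,000; Ruthie: £150,000; Vidar: £150,000; Halim: £150,000; Verity: £450,000; Yevgeni: £450,000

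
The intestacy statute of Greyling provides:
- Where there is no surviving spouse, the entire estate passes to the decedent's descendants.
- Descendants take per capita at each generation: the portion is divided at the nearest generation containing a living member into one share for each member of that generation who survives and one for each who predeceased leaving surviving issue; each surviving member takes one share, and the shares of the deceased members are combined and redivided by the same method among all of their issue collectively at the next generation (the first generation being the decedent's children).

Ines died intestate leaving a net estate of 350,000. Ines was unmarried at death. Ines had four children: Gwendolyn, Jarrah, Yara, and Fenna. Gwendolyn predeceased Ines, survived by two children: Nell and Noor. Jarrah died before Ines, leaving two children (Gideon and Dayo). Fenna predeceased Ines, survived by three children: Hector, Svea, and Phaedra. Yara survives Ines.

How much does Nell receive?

The entire 350,000 passes to the descendants.
That amount (350,000) is divided at the children's generation into 4 shares of 87,500. Yara takes 87,500. The 3 shares of the deceased (Gwendolyn, Jarrah, and Fenna) are combined into a pool of 262,500.
That pool (262,500) is divided at the grandchildren's generation equally among Nell, Noor, Gideon, Dayo, Hector, Svea, and Phaedra: 37,500 each.

Nell receives 37,500.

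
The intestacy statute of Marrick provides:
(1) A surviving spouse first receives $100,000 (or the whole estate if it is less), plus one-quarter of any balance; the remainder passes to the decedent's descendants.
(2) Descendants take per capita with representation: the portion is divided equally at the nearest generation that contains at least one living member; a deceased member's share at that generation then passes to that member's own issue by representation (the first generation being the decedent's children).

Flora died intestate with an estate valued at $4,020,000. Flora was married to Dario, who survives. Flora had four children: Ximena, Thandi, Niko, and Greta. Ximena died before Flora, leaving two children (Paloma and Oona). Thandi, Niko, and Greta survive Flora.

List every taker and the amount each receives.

Dario: $1,080,000; Paloma: $367,500; Oona: $367,500; Thandi: $735,000; Niko: $735,000; Greta: $735,000

Dario first takes $100,000, leaving a balance of $3,920,000. Dario then takes one-quarter of the balance ($980,000), for a total of $1,080,000. The remaining $2,940,000 passes to the descendants.
The descendants' portion ($2,940,000) is divided into 4 shares of $735,000: Thandi, Niko, and Greta each take $735,000; Ximena's $735,000 share passes to Ximena's issue.
Ximena's share ($735,000) is divided into 2 shares of $367,500: Paloma and Oona each take $367,500.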